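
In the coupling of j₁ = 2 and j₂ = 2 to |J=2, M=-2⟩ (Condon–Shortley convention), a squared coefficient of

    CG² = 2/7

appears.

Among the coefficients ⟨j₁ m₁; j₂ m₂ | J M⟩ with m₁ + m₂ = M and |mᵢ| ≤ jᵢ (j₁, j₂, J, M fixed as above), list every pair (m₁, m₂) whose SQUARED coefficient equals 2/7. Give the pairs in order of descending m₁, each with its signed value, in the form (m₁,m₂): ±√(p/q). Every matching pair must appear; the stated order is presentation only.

Admissible pairs with m₁+m₂ = M = -2: (-2,0), (-1,-1), (0,-2)
  (m₁,m₂)=(0,-2): CG² = 2/7, CG = +√(2/7)   ← matches the target
  (m₁,m₂)=(-1,-1): CG² = 3/7, CG = −√(3/7)
  (m₁,m₂)=(-2,0): CG² = 2/7, CG = +√(2/7)   ← matches the target
Pairs with CG² = 2/7: (0,-2): +√(2/7); (-2,0): +√(2/7)

(0,-2): +√(2/7); (-2,0): +√(2/7)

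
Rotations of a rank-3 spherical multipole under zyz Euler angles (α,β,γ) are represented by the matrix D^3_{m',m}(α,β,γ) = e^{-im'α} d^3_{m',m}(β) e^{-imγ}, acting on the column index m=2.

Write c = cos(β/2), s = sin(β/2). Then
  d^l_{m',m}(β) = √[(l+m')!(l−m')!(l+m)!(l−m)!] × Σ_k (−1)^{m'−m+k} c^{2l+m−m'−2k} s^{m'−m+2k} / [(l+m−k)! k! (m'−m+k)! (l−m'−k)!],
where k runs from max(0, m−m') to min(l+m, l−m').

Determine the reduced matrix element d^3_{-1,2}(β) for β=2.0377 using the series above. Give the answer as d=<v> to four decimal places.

d^3_{-1,2}(β=2.0377) via the finite sum:
With c≡cos(β/2)=0.524346 and s≡sin(β/2)=0.851506, N=[2·24·120·1]^{1/2}=75.894664
k∈{3,4} keeps every argument non-negative
  k=3: (−1)^0·75.8947/(12)·0.5243^3·0.8515^3 = +0.562918
  k=4: (−1)^1·75.8947/(24)·0.5243^1·0.8515^5 = -0.742258
d^3_{-1,2}(2.0377) = +0.562918 -0.742258 = -0.179340

d=-0.1793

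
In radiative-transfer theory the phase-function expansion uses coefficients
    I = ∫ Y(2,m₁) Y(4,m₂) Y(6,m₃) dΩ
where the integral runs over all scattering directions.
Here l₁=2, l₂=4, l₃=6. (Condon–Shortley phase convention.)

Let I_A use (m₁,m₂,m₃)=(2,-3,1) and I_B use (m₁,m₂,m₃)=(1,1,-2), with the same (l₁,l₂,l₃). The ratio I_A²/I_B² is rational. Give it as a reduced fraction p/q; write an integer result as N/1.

5/224

l's match ⇒ only the (l;m) 3-j factors differ between A and B.
A: triangle coeff Δ(2,4,6) = 1/6435; Σ_t [0,0]: t=0:+1/120960 = 1/120960; (3j)²=1/1287 [(2 4 6; 2 -3 1)], sign=-1
B: triangle coeff Δ(2,4,6) = 1/6435; Σ_t [0,0]: t=0:+1/4320 = 1/4320; (3j)²=224/6435 [(2 4 6; 1 1 -2)], sign=+1
I_A²/I_B² = (1/1287)/(224/6435) = 5/224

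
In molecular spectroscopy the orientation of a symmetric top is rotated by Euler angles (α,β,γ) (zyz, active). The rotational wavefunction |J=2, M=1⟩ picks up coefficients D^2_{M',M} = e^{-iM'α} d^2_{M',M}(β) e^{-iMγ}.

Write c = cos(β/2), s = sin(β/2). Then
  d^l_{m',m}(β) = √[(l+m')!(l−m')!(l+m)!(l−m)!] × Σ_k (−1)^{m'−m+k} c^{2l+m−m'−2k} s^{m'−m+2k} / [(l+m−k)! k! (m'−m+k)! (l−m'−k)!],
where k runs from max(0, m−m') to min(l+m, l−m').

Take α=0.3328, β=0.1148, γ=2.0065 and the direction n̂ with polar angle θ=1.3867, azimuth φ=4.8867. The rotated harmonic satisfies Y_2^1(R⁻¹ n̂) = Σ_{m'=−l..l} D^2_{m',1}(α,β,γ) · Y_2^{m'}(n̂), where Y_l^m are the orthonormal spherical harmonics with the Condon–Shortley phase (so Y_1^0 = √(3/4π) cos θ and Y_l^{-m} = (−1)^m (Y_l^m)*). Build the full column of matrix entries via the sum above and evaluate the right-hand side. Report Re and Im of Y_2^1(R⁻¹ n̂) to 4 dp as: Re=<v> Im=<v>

Need the full column D^2_{m',1} for m'=−2..2 at α=0.3328, β=0.1148, γ=2.0065.
cos(β/2)=0.998353, sin(β/2)=0.057368
d^2_{-2,1}: single k=3 term ⇒ +0.000377;  D = +0.000086-0.000367i
d^2_{-1,1}: k∈[2..3] ⇒ +0.009841 -0.000011 = +0.009830;  D = -0.001010-0.009778i
d^2_{0,1}: k∈[1..2] ⇒ +0.139830 -0.000462 = +0.139369;  D = -0.058820-0.126348i
d^2_{1,1}: k∈[0..1] ⇒ +0.993429 -0.009841 = +0.983588;  D = -0.683653-0.707152i
d^2_{2,1}: single k=0 term ⇒ -0.114171;  D = +0.101817+0.051655i
Y_2^{m'}(θ=1.3867,φ=4.8867) and Σ D·Y over m':
  (+0.0001-0.0004i)·(-0.3509+0.1275i)  (-0.0010-0.0098i)·(+0.0241+0.1369i)  (-0.0588-0.1263i)·(-0.2837+0.0000i)  (-0.6837-0.7072i)·(-0.0241+0.1369i)  (+0.1018+0.0517i)·(-0.3509-0.1275i)
Y_2^1(R⁻¹ n̂) = +0.102191-0.072058i

Re=0.1022 Im=-0.0721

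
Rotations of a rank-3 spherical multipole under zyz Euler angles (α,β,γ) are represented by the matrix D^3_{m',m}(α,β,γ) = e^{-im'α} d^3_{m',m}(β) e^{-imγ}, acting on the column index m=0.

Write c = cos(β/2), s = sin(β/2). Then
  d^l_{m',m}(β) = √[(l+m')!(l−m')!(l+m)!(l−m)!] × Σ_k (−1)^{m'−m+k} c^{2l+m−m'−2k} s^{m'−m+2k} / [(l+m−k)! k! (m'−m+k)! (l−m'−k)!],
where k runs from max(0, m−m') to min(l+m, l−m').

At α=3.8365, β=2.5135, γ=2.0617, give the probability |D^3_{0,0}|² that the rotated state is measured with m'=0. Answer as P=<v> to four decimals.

D^3_{0,0}(3.8365,2.5135,2.0617) = e^{-i·0·3.8365}·d^3_{0,0}(2.5135)·e^{-i·0·2.0617}. Compute d first:
With c≡cos(β/2)=0.308910 and s≡sin(β/2)=0.951091, N=[6·6·6·6]^{1/2}=36.000000
k: max(0,(0)−(0))=0 … min(3+(0),3−(0))=3
  k=0: (−1)^0·36.0000/(36)·0.3089^6·0.9511^0 = +0.000869
  k=1: (−1)^1·36.0000/(4)·0.3089^4·0.9511^2 = -0.074133
  k=2: (−1)^2·36.0000/(4)·0.3089^2·0.9511^4 = +0.702739
  k=3: (−1)^3·36.0000/(36)·0.3089^0·0.9511^6 = -0.740174
d^3_{0,0}(2.5135) = +0.000869 -0.074133 +0.702739 -0.740174 = -0.110698
|D^3_{0,0}|² = |d^3_{0,0}(β)|² = (-0.110698)² = 0.012254 (the z-rotation phases have unit modulus)

P=0.0123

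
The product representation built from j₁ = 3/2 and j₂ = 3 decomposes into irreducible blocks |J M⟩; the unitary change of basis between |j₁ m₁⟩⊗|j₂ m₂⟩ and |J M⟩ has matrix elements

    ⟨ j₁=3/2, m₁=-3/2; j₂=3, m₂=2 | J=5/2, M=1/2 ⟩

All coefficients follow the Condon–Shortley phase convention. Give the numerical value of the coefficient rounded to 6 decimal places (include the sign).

triangle: 2!·1!·4!/8! = 48/40320
(j±m)!: 0!·3!·5!·1!·3!·2! = 8640
prefactor² = (2J+1)·Δ·N² = 432/7
  k=2: +1/(2!·0!·1!·3!·0!·1!) = 1/12
Σ = 1/12  ⇒  CG² = 432/7·(1/12)² = 3/7
CG = +√(3/7) = +0.654654

+√(3/7) ≈ +0.654654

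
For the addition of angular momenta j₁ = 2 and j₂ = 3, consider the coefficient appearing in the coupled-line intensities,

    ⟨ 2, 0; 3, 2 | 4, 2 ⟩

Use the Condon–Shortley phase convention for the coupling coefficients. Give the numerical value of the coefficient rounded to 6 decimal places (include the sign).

-0.585540  (= −√(12/35))

triangle: 1!·3!·5!/10! = 720/3628800
(j±m)!: 2!·2!·5!·1!·6!·2! = 691200
prefactor² = (2J+1)·Δ·N² = 8640/7
  k=0: +1/(0!·1!·2!·5!·1!·0!) = 1/240
  k=1: −1/(1!·0!·1!·4!·2!·1!) = -1/48
Σ = -1/60  ⇒  CG² = 8640/7·(-1/60)² = 12/35
CG = −√(12/35) = -0.585540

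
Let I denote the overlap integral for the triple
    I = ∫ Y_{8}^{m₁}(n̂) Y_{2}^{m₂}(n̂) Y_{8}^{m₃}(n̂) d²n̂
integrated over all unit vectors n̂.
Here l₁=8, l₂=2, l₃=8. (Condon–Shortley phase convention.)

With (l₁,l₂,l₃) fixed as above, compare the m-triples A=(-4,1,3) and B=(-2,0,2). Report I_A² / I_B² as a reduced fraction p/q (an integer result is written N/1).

Shared (l₁,l₂,l₃)=(8,2,8): N and (l;000)² cancel in I_A²/I_B².
A: Δ = 2!·14!·2!/19! = 1/348840; Racah Σ t=1..2: t=1:−1/479001600 t=2:+1/174182400 = 1/273715200; ⇒ 3j(8 2 8; -4 1 3)² = 49/3876, sgn -1
B: Δ = 2!·14!·2!/19! = 1/348840; Racah Σ t=0..2: t=0:+1/348364800 t=1:−1/43545600 t=2:+1/116121600 = -1/87091200; ⇒ 3j(8 2 8; -2 0 2)² = 10/969, sgn -1
I_A²/I_B² = (49/3876)/(10/969) = 49/40

49/40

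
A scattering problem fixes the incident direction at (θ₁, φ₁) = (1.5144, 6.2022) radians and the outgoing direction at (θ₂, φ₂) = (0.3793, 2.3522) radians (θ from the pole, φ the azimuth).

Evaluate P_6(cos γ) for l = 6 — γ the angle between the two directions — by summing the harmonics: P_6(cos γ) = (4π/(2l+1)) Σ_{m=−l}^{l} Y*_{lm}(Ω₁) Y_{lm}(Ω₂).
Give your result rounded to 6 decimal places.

-0.021735

Addition theorem: P_6(cos γ) = (4π/13) Σ_m Y*_{lm}(Ω₁) Y_{lm}(Ω₂), m = −6…6:
  term(m=-6) = -0.000265-0.000533i   from Y*(Ω₁)=+0.423108-0.223464i, Y(Ω₂)=+0.000030-0.001245i
  term(m=-5) = +0.000932+0.000395i   from Y*(Ω₁)=+0.086011-0.036866i, Y(Ω₂)=+0.007496+0.007801i
  term(m=-4) = +0.018567-0.005906i   from Y*(Ω₁)=-0.324333+0.108901i, Y(Ω₂)=-0.056941-0.000910i
  term(m=-3) = -0.011375+0.018369i   from Y*(Ω₁)=-0.105166+0.026066i, Y(Ω₂)=+0.142685-0.139305i
  term(m=-2) = +0.021053+0.135643i   from Y*(Ω₁)=+0.302194-0.049379i, Y(Ω₂)=-0.003581+0.448277i
  term(m=-1) = -0.045090-0.038632i   from Y*(Ω₁)=+0.113349-0.009200i, Y(Ω₂)=-0.367717-0.370666i
  term(m=+0) = +0.009870+0.000000i   from Y*(Ω₁)=-0.296841-0.000000i, Y(Ω₂)=-0.033250+0.000000i
  term(m=+1) = -0.045090+0.038632i   from Y*(Ω₁)=-0.113349-0.009200i, Y(Ω₂)=+0.367717-0.370666i
  term(m=+2) = +0.021053-0.135643i   from Y*(Ω₁)=+0.302194+0.049379i, Y(Ω₂)=-0.003581-0.448277i
  term(m=+3) = -0.011375-0.018369i   from Y*(Ω₁)=+0.105166+0.026066i, Y(Ω₂)=-0.142685-0.139305i
  term(m=+4) = +0.018567+0.005906i   from Y*(Ω₁)=-0.324333-0.108901i, Y(Ω₂)=-0.056941+0.000910i
  term(m=+5) = +0.000932-0.000395i   from Y*(Ω₁)=-0.086011-0.036866i, Y(Ω₂)=-0.007496+0.007801i
  term(m=+6) = -0.000265+0.000533i   from Y*(Ω₁)=+0.423108+0.223464i, Y(Ω₂)=+0.000030+0.001245i
Accumulated sum -0.022485-0.000000i; after 4π/(2l+1) scaling, -0.021735-0.000000i ⇒ P_6 = -0.021735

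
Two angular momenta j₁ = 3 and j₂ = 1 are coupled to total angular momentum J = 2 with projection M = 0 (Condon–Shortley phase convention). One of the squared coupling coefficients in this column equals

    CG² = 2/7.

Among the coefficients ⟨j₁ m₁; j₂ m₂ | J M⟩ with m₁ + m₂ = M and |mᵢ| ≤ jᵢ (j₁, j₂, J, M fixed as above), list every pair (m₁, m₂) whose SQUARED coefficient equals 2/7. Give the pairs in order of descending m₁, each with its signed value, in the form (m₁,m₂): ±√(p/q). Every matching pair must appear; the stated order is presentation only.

Admissible pairs with m₁+m₂ = M = 0: (-1,1), (0,0), (1,-1)
  (m₁,m₂)=(1,-1): CG² = 2/7, CG = +√(2/7)   ← matches the target
  (m₁,m₂)=(0,0): CG² = 3/7, CG = −√(3/7)
  (m₁,m₂)=(-1,1): CG² = 2/7, CG = +√(2/7)   ← matches the target
Pairs with CG² = 2/7: (1,-1): +√(2/7); (-1,1): +√(2/7)

(1,-1): +√(2/7); (-1,1): +√(2/7)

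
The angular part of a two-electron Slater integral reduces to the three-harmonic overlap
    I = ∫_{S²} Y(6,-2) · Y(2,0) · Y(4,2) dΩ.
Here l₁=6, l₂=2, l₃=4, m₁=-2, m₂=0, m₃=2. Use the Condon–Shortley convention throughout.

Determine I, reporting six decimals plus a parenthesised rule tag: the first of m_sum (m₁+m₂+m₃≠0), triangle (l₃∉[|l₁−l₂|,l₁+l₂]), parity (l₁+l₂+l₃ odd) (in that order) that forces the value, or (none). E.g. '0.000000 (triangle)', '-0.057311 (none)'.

0.206144 (none)

Rules hold: Σm=0, L=12 even, 4≤4≤8.
N = 13·5·9 = 585
Δ = 4!·8!·0!/13! = 1/6435
Racah Σ t=2..2: t=2:+1/2304 = 1/2304
⇒ 3j(6 2 4; 0 0 0)² = 5/143, sgn +1
Racah Σ t=2..2: t=2:+1/5760 = 1/5760
⇒ 3j(6 2 4; -2 0 2)² = 56/2145, sgn +1
4πI² = N·(3j₀)²·(3jₘ)² = 840/1573
I = +1·√(0.534011/4π) = 0.20614383
No selection rule forces the value: the integral is nonzero (none).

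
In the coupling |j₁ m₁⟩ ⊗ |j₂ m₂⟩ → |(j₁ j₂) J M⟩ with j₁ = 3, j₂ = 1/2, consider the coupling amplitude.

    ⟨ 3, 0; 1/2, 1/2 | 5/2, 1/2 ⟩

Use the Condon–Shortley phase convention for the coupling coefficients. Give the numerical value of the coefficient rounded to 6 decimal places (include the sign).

−√(3/7) = -0.654654

√[6·1!5!0!/7! · 3!3!1!0!3!2!] = √(432/7)
  +(−1)^1/∏(1,0,2,0,3,0)! = -1/12  (running -1/12)
⟨..|..⟩ = √(432/7)·(-1/12) = -0.654654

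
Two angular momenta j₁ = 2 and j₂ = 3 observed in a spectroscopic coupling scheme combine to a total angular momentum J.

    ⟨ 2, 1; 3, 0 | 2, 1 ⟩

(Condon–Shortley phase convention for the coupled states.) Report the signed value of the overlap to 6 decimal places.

-0.534522  (= −√(2/7))

triangle: 3!*1!*3!/8! = 36/40320
(j±m)!: 3!*1!*3!*3!*3!*1! = 1296
prefactor² = (2J+1)*Δ*N² = 81/14
  k=0: +1/(0!*3!*1!*3!*0!*0!) = 1/36
  k=1: −1/(1!*2!*0!*2!*1!*1!) = -1/4
Σ = -2/9  ⇒  CG² = 81/14*(-2/9)² = 2/7
CG = −√(2/7) = -0.534522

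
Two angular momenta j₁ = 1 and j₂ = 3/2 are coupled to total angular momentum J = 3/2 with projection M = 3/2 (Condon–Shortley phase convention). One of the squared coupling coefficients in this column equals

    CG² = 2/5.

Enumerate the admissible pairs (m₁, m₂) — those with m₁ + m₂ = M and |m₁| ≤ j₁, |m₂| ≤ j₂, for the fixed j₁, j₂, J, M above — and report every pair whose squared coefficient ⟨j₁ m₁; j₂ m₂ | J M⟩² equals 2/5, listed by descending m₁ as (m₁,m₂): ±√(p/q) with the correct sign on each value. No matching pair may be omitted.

Admissible pairs with m₁+m₂ = M = 3/2: (0,3/2), (1,1/2)
  (m₁,m₂)=(1,1/2): CG² = 2/5, CG = +√(2/5)   ← matches the target
  (m₁,m₂)=(0,3/2): CG² = 3/5, CG = −√(3/5)
Pairs with CG² = 2/5: (1,1/2): +√(2/5)

(1,1/2): +√(2/5)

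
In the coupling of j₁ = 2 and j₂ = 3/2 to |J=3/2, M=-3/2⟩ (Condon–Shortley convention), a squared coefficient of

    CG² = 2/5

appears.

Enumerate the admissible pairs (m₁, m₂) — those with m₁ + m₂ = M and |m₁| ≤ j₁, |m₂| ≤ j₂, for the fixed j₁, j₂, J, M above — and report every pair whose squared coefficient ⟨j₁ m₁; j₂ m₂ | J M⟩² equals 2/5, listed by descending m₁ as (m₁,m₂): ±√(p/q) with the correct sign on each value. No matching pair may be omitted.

(-1,-1/2): −√(2/5); (-2,1/2): +√(2/5)

Admissible pairs with m₁+m₂ = M = -3/2: (-2,1/2), (-1,-1/2), (0,-3/2)
  (m₁,m₂)=(0,-3/2): CG² = 1/5, CG = +√(1/5)
  (m₁,m₂)=(-1,-1/2): CG² = 2/5, CG = −√(2/5)   ← matches the target
  (m₁,m₂)=(-2,1/2): CG² = 2/5, CG = +√(2/5)   ← matches the target
Pairs with CG² = 2/5: (-1,-1/2): −√(2/5); (-2,1/2): +√(2/5)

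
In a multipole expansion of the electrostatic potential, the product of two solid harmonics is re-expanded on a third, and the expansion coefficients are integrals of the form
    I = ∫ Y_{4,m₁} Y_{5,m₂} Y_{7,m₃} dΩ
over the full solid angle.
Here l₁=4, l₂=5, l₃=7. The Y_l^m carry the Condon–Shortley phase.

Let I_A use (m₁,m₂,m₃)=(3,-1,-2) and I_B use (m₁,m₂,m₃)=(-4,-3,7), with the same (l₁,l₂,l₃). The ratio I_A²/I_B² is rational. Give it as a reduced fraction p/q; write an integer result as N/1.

Same 4,5,7: normalisation and zero-m 3j drop out of the ratio.
A: Δ: 2! 6! 8! / 17! → 1/6126120; sum: t=0:+1/138240 t=1:−1/518400 = 11/2073600; 3j²(4 5 7; 3 -1 -2) = Δ·Π!·Σ² = 77/4420  (sign -1)
B: Δ: 2! 6! 8! / 17! → 1/6126120; sum: t=2:+1/58060800 = 1/58060800; 3j²(4 5 7; -4 -3 7) = Δ·Π!·Σ² = 7/510  (sign +1)
I_A²/I_B² = (77/4420)/(7/510) = 33/26

33/26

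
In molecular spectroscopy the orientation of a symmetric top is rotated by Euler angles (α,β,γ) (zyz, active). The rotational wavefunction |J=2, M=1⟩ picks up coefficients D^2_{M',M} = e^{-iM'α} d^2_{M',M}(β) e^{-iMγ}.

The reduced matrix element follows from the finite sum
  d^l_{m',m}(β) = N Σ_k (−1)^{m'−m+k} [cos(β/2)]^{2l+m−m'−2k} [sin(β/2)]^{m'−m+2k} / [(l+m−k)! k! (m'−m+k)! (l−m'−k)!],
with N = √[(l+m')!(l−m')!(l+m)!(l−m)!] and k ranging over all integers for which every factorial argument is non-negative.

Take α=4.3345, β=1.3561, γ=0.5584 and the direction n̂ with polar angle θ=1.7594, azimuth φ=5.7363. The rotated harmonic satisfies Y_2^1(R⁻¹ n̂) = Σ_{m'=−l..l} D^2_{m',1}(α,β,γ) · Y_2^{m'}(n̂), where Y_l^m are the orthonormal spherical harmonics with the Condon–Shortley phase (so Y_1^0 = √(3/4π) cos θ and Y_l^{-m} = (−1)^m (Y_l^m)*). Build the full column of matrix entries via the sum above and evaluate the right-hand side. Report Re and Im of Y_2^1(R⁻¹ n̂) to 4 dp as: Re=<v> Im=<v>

Re=-0.0655 Im=-0.0662

Need the full column D^2_{m',1} for m'=−2..2 at α=4.3345, β=1.3561, γ=0.5584.
cos(β/2)=0.778797, sin(β/2)=0.627276
d^2_{-2,1}: single k=3 term ⇒ +0.384441;  D = -0.097575+0.371852i
d^2_{-1,1}: k∈[2..3] ⇒ +0.715957 -0.154822 = +0.561135;  D = -0.451918-0.332630i
d^2_{0,1}: k∈[1..2] ⇒ +0.725784 -0.470842 = +0.254942;  D = +0.216217-0.135076i
d^2_{1,1}: k∈[0..1] ⇒ +0.367873 -0.715957 = -0.348084;  D = -0.062492-0.342428i
d^2_{2,1}: single k=0 term ⇒ -0.592600;  D = +0.581094+0.116208i
Y_2^{m'}(θ=1.7594,φ=5.7363) and Σ D·Y over m':
  (-0.0976+0.3719i)·(+0.1711+0.3311i)  (-0.4519-0.3326i)·(-0.1215-0.0740i)  (+0.2162-0.1351i)·(-0.2821+0.0000i)  (-0.0625-0.3424i)·(+0.1215-0.0740i)  (+0.5811+0.1162i)·(+0.1711-0.3311i)
Y_2^1(R⁻¹ n̂) = -0.065525-0.066206i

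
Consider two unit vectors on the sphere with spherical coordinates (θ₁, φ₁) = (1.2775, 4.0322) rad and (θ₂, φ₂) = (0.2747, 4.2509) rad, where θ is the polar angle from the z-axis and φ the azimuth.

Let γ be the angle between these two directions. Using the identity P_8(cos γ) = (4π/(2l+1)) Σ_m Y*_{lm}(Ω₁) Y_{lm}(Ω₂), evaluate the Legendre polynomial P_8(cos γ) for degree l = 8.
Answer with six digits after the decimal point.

0.018551

Summing Y*_{l m}(θ₁,φ₁)·Y_{l m}(θ₂,φ₂) over m ∈ [−8, 8]; prefactor 4π/(2·8+1) = 0.739198:
  term(m=-8) = -0.00000 - 0.00001j   from Y*(Ω₁)=0.24219 + 0.27111j, Y(Ω₂)=-0.00001 - 0.00001j
  term(m=-7) = 0.00000 - 0.00009j   from Y*(Ω₁)=-0.43863 + 0.02148j, Y(Ω₂)=-0.00002 + 0.00021j
  term(m=-6) = 0.00004 - 0.00014j   from Y*(Ω₁)=0.04339 - 0.05935j, Y(Ω₂)=0.00180 - 0.00070j
  term(m=-5) = -0.00190 + 0.00367j   from Y*(Ω₁)=-0.08464 - 0.31900j, Y(Ω₂)=-0.00928 - 0.00841j
  term(m=-4) = -0.00784 + 0.00939j   from Y*(Ω₁)=0.18647 + 0.08346j, Y(Ω₂)=-0.01627 + 0.05764j
  term(m=-3) = 0.04010 - 0.03087j   from Y*(Ω₁)=0.21715 - 0.11024j, Y(Ω₂)=0.20422 - 0.03850j
  term(m=-2) = 0.11001 - 0.05144j   from Y*(Ω₁)=-0.05203 + 0.24361j, Y(Ω₂)=-0.29419 - 0.38874j
  term(m=-1) = -0.12237 + 0.02720j   from Y*(Ω₁)=0.12610 + 0.15588j, Y(Ω₂)=-0.27840 + 0.55982j
  term(m=+0) = -0.01097 + 0.00000j   from Y*(Ω₁)=-0.25989 + 0.00000j, Y(Ω₂)=0.04221 + 0.00000j
  term(m=+1) = -0.12237 - 0.02720j   from Y*(Ω₁)=-0.12610 + 0.15588j, Y(Ω₂)=0.27840 + 0.55982j
  term(m=+2) = 0.11001 + 0.05144j   from Y*(Ω₁)=-0.05203 - 0.24361j, Y(Ω₂)=-0.29419 + 0.38874j
  term(m=+3) = 0.04010 + 0.03087j   from Y*(Ω₁)=-0.21715 - 0.11024j, Y(Ω₂)=-0.20422 - 0.03850j
  term(m=+4) = -0.00784 - 0.00939j   from Y*(Ω₁)=0.18647 - 0.08346j, Y(Ω₂)=-0.01627 - 0.05764j
  term(m=+5) = -0.00190 - 0.00367j   from Y*(Ω₁)=0.08464 - 0.31900j, Y(Ω₂)=0.00928 - 0.00841j
  term(m=+6) = 0.00004 + 0.00014j   from Y*(Ω₁)=0.04339 + 0.05935j, Y(Ω₂)=0.00180 + 0.00070j
  term(m=+7) = 0.00000 + 0.00009j   from Y*(Ω₁)=0.43863 + 0.02148j, Y(Ω₂)=0.00002 + 0.00021j
  term(m=+8) = -0.00000 + 0.00001j   from Y*(Ω₁)=0.24219 - 0.27111j, Y(Ω₂)=-0.00001 + 0.00001j
Σ over m = 0.02510 + 0.00000j; ×(4π/17) → 0.01855 + 0.00000j. Real part: 0.018551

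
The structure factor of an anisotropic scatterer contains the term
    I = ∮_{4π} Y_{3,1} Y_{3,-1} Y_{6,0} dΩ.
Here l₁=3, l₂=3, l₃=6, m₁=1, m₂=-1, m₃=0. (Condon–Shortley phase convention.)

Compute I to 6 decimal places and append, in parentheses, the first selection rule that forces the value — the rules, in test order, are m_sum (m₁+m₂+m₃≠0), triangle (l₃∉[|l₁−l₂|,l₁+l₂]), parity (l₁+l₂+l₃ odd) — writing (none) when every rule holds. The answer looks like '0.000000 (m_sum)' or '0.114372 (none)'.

0.177816 (none)

Checks pass: Σm=0; 12 even; l₃=6∈[0,6].
(2·3+1)(2·3+1)(2·6+1) = 637
Δ: 0! 6! 6! / 13! → 1/12012
sum: t=0:+1/1296 = 1/1296
3j²(3 3 6; 0 0 0) = Δ·Π!·Σ² = 100/3003  (sign +1)
sum: t=0:+1/2304 = 1/2304
3j²(3 3 6; 1 -1 0) = Δ·Π!·Σ² = 75/4004  (sign +1)
combine: 4πI² = 637·100/3003·75/4004 = 625/1573
take √, sign +1: I = 0.17781595
No selection rule forces the value: the integral is nonzero (none).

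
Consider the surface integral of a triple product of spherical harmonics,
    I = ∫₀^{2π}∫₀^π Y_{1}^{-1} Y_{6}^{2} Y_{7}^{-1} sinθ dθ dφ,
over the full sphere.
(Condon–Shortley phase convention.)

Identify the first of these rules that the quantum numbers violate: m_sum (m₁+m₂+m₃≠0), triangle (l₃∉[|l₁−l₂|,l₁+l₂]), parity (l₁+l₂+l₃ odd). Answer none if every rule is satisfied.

Σmᵢ = 0  ✓
l₃∈[|l₁−l₂|,l₁+l₂]=[5,7], have l₃=7  ✓
Σlᵢ = 14 ⇒ even  ✓

none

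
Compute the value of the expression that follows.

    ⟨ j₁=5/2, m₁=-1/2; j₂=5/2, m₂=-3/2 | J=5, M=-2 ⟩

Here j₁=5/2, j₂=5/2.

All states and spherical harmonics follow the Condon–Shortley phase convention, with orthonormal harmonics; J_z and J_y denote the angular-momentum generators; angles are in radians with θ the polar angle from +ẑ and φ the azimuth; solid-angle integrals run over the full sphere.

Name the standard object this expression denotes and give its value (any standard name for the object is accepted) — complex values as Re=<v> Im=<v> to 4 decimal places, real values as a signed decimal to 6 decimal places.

This is a Clebsch–Gordan (vector-coupling) coefficient.
√[11·0!5!5!/11! · 2!3!1!4!3!7!] = √(34560)
  +(−1)^0/∏(0,0,3,1,2,4)! = 1/288  (running 1/288)
⟨..|..⟩ = √(34560)·(1/288) = +0.645497

Clebsch–Gordan coefficient, +√(5/12) ≈ +0.645497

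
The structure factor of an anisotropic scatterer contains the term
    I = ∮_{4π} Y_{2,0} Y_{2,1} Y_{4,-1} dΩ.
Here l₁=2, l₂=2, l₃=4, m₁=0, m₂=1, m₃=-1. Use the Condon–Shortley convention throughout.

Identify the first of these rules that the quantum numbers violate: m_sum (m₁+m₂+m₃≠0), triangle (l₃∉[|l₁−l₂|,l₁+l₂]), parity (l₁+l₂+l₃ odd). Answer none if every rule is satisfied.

none

azimuthal sum: 0 + 1 − 1 = 0  ✓
0 ≤ 4 ≤ 4 (triangle on l)  ✓
L = 2 + 2 + 4 = 8 (even)  ✓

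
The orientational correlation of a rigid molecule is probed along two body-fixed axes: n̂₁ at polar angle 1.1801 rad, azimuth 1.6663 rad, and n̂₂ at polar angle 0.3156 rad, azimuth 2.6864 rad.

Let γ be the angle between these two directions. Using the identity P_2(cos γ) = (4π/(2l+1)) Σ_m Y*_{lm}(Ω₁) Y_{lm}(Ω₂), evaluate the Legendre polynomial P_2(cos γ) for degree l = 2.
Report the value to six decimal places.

-0.106472

Addition theorem: P_2(cos γ) = (4π/5) Σ_m Y*_{lm}(Ω₁) Y_{lm}(Ω₂), m = −2…2:
  term(m=-2) = -0.00556 - 0.01096j   from Y*(Ω₁)=-0.32425 - 0.06270j, Y(Ω₂)=0.02283 + 0.02939j
  term(m=-1) = 0.03245 - 0.05284j   from Y*(Ω₁)=-0.02594 + 0.27080j, Y(Ω₂)=-0.20474 - 0.10021j
  term(m=+0) = -0.09614 + 0.00000j   from Y*(Ω₁)=-0.17816 + 0.00000j, Y(Ω₂)=0.53963 + 0.00000j
  term(m=+1) = 0.03245 + 0.05284j   from Y*(Ω₁)=0.02594 + 0.27080j, Y(Ω₂)=0.20474 - 0.10021j
  term(m=+2) = -0.00556 + 0.01096j   from Y*(Ω₁)=-0.32425 + 0.06270j, Y(Ω₂)=0.02283 - 0.02939j
Total Σ_m = -0.04236 - 0.00000j. Multiply by 2.513274: -0.10647 - 0.00000j. P_2(cos γ) = -0.106472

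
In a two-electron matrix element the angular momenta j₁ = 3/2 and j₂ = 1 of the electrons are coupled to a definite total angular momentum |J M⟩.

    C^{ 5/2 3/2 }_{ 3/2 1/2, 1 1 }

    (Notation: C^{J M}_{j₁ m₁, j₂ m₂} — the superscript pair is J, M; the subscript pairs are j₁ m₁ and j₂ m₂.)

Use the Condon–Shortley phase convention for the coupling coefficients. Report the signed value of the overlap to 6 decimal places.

√[6·0!3!2!/6! · 2!1!2!0!4!1!] = √(48/5)
  +(−1)^0/∏(0,0,1,2,2,0)! = 1/4  (running 1/4)
⟨..|..⟩ = √(48/5)·(1/4) = +0.774597

+0.774597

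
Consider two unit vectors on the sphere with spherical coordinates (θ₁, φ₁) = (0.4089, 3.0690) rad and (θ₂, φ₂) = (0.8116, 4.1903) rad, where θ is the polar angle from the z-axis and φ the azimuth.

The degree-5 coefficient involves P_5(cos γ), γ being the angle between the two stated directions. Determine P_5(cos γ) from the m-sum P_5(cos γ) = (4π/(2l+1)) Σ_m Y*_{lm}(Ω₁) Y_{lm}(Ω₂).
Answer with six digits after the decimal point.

-0.418710

Addition theorem: P_5(cos γ) = (4π/11) Σ_m Y*_{lm}(Ω₁) Y_{lm}(Ω₂), m = −5…5:
  m=-5: (-0.004311+0.001637i) × (-0.047217-0.080375i) = +0.000335+0.000269i  (running Σ = +0.000335+0.000269i)
  m=-4: (+0.032247-0.009636i) × (-0.138396+0.243088i) = -0.002120+0.009172i  (running Σ = -0.001785+0.009442i)
  m=-3: (-0.139639+0.030900i) × (+0.431026-0.001952i) = -0.060128+0.013591i  (running Σ = -0.061913+0.023033i)
  m=-2: (+0.371130-0.054264i) × (-0.130021-0.223642i) = -0.060391-0.075945i  (running Σ = -0.122304-0.052911i)
  m=-1: (-0.520533+0.037853i) × (+0.106467-0.185051i) = -0.048415+0.100355i  (running Σ = -0.170719+0.047444i)
  m=0: (+0.077437-0.000000i) × (-0.323894+0.000000i) = -0.025081+0.000000i  (running Σ = -0.195800+0.047444i)
  m=1: (+0.520533+0.037853i) × (-0.106467-0.185051i) = -0.048415-0.100355i  (running Σ = -0.244215-0.052911i)
  m=2: (+0.371130+0.054264i) × (-0.130021+0.223642i) = -0.060391+0.075945i  (running Σ = -0.304606+0.023033i)
  m=3: (+0.139639+0.030900i) × (-0.431026-0.001952i) = -0.060128-0.013591i  (running Σ = -0.364733+0.009442i)
  m=4: (+0.032247+0.009636i) × (-0.138396-0.243088i) = -0.002120-0.009172i  (running Σ = -0.366854+0.000269i)
  m=5: (+0.004311+0.001637i) × (+0.047217-0.080375i) = +0.000335-0.000269i  (running Σ = -0.366519-0.000000i)
Total Σ_m = -0.366519-0.000000i. Multiply by 1.142397: -0.418710-0.000000i. P_5(cos γ) = -0.418710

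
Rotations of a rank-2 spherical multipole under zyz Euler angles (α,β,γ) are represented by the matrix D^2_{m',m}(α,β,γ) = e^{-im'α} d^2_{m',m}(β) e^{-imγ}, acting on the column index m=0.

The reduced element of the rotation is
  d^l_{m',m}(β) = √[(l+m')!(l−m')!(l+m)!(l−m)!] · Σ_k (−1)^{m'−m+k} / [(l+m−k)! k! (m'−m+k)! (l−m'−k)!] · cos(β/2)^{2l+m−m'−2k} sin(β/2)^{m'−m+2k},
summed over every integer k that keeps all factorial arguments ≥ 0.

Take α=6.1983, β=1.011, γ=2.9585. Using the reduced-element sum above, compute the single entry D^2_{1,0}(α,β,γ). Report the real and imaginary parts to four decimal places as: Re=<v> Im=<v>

Re=-0.5491 Im=-0.0467

D^2_{1,0}(6.1983,1.0110,2.9585) = e^{-i·1·6.1983}·d^2_{1,0}(1.0110)·e^{-i·0·2.9585}. Compute d first:
With c≡cos(β/2)=0.874932 and s≡sin(β/2)=0.484245, N=[6·1·2·2]^{1/2}=4.898979
Admissible k: 0..1 (factorial args all ≥0)
  k=0: (−1)^1·4.8990/(2)·0.8749^3·0.4842^1 = -0.794446
  k=1: (−1)^2·4.8990/(2)·0.8749^1·0.4842^3 = +0.243358
d^2_{1,0}(1.0110) = -0.794446 +0.243358 = -0.551088
Attach z-rotation phases: D = e^{-i(1)(6.1983)}·(-0.551088)·e^{-i(0)(2.9585)} = -0.549104-0.046723i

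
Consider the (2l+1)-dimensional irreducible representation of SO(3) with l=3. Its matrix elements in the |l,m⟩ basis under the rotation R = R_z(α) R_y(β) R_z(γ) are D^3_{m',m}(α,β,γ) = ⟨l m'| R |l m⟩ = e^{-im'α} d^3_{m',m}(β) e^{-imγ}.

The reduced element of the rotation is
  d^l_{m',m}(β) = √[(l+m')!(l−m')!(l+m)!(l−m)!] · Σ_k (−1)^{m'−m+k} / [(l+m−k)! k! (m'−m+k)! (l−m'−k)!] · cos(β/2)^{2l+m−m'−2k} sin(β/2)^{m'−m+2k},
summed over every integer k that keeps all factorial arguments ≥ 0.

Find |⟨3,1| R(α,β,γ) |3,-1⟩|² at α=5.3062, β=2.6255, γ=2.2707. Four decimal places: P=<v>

Split into d^3_{1,-1}(β=2.6255) × two z-phases.
With c≡cos(β/2)=0.255192 and s≡sin(β/2)=0.966890, N=[24·2·2·24]^{1/2}=48.000000
k: max(0,(-1)−(1))=0 … min(3+(-1),3−(1))=2
  k=0: (−1)^2·48.0000/(8)·0.2552^4·0.9669^2 = +0.023789
  k=1: (−1)^3·48.0000/(6)·0.2552^2·0.9669^4 = -0.455337
  k=2: (−1)^4·48.0000/(48)·0.2552^0·0.9669^6 = +0.817078
d^3_{1,-1}(2.6255) = +0.023789 -0.455337 +0.817078 = +0.385529
|D^3_{1,-1}|² = |d^3_{1,-1}(β)|² = (+0.385529)² = 0.148633 (the z-rotation phases have unit modulus)

P=0.1486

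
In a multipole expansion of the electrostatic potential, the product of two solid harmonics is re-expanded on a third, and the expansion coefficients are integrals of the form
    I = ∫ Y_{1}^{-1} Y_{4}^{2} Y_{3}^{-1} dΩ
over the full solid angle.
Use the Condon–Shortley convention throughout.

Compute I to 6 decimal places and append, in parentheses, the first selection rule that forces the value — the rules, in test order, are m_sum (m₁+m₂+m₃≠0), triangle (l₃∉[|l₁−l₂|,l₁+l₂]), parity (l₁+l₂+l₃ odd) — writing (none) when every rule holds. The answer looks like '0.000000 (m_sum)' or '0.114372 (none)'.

Rules hold: Σm=0, L=8 even, 3≤3≤5.
N = 3·9·7 = 189
Δ = 2!·0!·6!/9! = 1/252
Racah Σ t=1..1: t=1:−1/36 = -1/36
⇒ 3j(1 4 3; 0 0 0)² = 4/63, sgn +1
Racah Σ t=2..2: t=2:+1/96 = 1/96
⇒ 3j(1 4 3; -1 2 -1)² = 5/84, sgn +1
4πI² = N·(3j₀)²·(3jₘ)² = 5/7
I = +1·√(0.714286/4π) = 0.23841361
No selection rule forces the value: the integral is nonzero (none).

0.238414 (none)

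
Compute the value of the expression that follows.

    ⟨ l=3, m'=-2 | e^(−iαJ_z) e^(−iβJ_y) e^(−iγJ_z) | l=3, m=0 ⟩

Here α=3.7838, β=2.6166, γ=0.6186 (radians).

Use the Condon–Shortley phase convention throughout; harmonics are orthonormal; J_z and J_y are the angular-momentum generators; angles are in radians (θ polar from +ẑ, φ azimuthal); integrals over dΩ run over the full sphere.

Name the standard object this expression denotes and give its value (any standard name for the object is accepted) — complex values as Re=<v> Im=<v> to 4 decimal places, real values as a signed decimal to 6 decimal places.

Wigner D-matrix element, Re=-0.0841 Im=-0.2855

This is a Wigner D-matrix element — the rotation-matrix element ⟨l m'| R(α,β,γ) |l m⟩ in the angular-momentum basis.
First d^3_{-2,0}(β=2.6166), then the phase factors e^{-i(-2)α} and e^{-i(0)γ}:
c=cos(2.616600/2)=0.259492, s=sin(2.616600/2)=0.965745; N=√[1·120·6·6]=65.726707
Admissible k: 2..3 (factorial args all ≥0)
  k=2: (−1)^0·65.7267/(12)·0.2595^4·0.9657^2 = +0.023162
  k=3: (−1)^1·65.7267/(12)·0.2595^2·0.9657^4 = -0.320819
d^3_{-2,0}(2.6166) = +0.023162 -0.320819 = -0.297656
Phases: e^{-i·(-2)·3.7838}=+0.282483+0.959272i, e^{-i·(0)·0.6186}=+1.000000+0.000000i ⇒ D=-0.084083-0.285533i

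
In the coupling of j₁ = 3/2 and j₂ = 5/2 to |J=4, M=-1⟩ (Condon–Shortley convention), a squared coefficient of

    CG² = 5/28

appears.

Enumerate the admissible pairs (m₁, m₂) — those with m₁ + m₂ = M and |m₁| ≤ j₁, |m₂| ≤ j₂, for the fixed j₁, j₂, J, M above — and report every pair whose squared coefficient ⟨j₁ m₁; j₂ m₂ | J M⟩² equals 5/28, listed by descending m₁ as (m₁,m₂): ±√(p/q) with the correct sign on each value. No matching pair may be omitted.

(-3/2,1/2): +√(5/28)

Admissible pairs with m₁+m₂ = M = -1: (-3/2,1/2), (-1/2,-1/2), (1/2,-3/2), (3/2,-5/2)
  (m₁,m₂)=(3/2,-5/2): CG² = 1/56, CG = +√(1/56)
  (m₁,m₂)=(1/2,-3/2): CG² = 15/56, CG = +√(15/56)
  (m₁,m₂)=(-1/2,-1/2): CG² = 15/28, CG = +√(15/28)
  (m₁,m₂)=(-3/2,1/2): CG² = 5/28, CG = +√(5/28)   ← matches the target
Pairs with CG² = 5/28: (-3/2,1/2): +√(5/28)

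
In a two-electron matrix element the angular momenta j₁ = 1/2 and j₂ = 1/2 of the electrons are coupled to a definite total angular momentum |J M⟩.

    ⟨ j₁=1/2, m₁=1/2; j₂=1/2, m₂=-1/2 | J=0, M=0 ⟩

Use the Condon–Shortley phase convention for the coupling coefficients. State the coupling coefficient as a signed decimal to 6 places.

√[1·1!0!0!/2! · 1!0!0!1!0!0!] = √(1/2)
  +(−1)^0/∏(0,1,0,0,0,0)! = 1  (running 1)
⟨..|..⟩ = √(1/2)·(1) = +0.707107

+√(1/2) = +0.707107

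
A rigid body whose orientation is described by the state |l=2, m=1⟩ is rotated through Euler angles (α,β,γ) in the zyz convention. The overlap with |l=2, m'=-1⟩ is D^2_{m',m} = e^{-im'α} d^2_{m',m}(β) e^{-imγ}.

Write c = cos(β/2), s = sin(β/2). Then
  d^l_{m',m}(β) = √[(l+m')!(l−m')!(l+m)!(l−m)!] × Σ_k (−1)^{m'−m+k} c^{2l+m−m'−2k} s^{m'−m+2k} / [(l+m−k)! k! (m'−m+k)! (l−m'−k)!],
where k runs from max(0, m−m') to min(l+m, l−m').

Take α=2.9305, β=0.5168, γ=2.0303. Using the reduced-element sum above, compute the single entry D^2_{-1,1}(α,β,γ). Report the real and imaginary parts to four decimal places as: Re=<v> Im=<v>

Re=0.1111 Im=0.1401

Split into d^2_{-1,1}(β=0.5168) × two z-phases.
Half-angle: c=0.966800, s=0.255534. N=√(1·6·6·1)=6.000000
The bounds max(0,m−m')=2 and min(l+m,l−m')=3 give 2 terms
  k=2: (−1)^0·6.0000/(2)·0.9668^2·0.2555^2 = +0.183102
  k=3: (−1)^1·6.0000/(6)·0.9668^0·0.2555^4 = -0.004264
d^2_{-1,1}(0.5168) = +0.183102 -0.004264 = +0.178838
Attach z-rotation phases: D = e^{-i(-1)(2.9305)}·(+0.178838)·e^{-i(1)(2.0303)} = +0.111139+0.140111i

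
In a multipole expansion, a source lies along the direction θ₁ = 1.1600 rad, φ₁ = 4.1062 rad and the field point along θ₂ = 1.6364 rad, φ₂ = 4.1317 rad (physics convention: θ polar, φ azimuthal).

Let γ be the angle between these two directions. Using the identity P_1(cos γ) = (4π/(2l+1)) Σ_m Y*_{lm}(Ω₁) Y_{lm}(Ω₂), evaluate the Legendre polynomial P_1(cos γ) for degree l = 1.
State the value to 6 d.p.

Summing Y*_{l m}(θ₁,φ₁)·Y_{l m}(θ₂,φ₂) over m ∈ [−1, 1]; prefactor 4π/(2·1+1) = 4.188790:
  m=-1: (-0.180465-0.260313i) × (-0.189130+0.288241i) = +0.109164-0.002784i  (running Σ = +0.109164-0.002784i)
  m=0: (+0.195118-0.000000i) × (-0.032031+0.000000i) = -0.006250+0.000000i  (running Σ = +0.102915-0.002784i)
  m=1: (+0.180465-0.260313i) × (+0.189130+0.288241i) = +0.109164+0.002784i  (running Σ = +0.212079+0.000000i)
Σ over m = +0.212079+0.000000i; ×(4π/3) → +0.888354+0.000000i. Real part: 0.888354

0.888354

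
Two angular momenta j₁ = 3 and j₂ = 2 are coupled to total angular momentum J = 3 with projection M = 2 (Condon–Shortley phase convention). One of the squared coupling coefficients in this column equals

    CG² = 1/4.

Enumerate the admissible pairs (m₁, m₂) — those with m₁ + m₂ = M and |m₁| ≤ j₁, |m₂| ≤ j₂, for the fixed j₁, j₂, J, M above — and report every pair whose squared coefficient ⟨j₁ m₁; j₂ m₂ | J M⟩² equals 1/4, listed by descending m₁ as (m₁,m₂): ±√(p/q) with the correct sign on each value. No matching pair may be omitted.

Admissible pairs with m₁+m₂ = M = 2: (0,2), (1,1), (2,0), (3,-1)
  (m₁,m₂)=(3,-1): CG² = 5/12, CG = +√(5/12)
  (m₁,m₂)=(2,0): CG² = 0/1, CG = 0
  (m₁,m₂)=(1,1): CG² = 1/4, CG = −√(1/4)   ← matches the target
  (m₁,m₂)=(0,2): CG² = 1/3, CG = +√(1/3)
Pairs with CG² = 1/4: (1,1): −√(1/4)

(1,1): −√(1/4)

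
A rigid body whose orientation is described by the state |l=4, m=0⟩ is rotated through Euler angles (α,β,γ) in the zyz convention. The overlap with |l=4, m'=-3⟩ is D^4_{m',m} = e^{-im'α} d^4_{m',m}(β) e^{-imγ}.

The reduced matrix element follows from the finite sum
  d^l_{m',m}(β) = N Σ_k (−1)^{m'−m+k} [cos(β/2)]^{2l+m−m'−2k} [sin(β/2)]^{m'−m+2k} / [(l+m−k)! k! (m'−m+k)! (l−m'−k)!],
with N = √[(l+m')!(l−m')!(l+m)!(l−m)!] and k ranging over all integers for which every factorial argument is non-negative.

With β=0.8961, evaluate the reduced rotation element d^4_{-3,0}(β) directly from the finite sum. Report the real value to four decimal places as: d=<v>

d=0.4399

d^4_{-3,0}(β=0.8961) via the finite sum:
With c≡cos(β/2)=0.901294 and s≡sin(β/2)=0.433209, N=[1·5040·24·24]^{1/2}=1703.830978
k: max(0,(0)−(-3))=3 … min(4+(0),4−(-3))=4
  k=3: (−1)^0·1703.8310/(144)·0.9013^5·0.4332^3 = +0.572120
  k=4: (−1)^1·1703.8310/(144)·0.9013^3·0.4332^5 = -0.132175
d^4_{-3,0}(0.8961) = +0.572120 -0.132175 = +0.439945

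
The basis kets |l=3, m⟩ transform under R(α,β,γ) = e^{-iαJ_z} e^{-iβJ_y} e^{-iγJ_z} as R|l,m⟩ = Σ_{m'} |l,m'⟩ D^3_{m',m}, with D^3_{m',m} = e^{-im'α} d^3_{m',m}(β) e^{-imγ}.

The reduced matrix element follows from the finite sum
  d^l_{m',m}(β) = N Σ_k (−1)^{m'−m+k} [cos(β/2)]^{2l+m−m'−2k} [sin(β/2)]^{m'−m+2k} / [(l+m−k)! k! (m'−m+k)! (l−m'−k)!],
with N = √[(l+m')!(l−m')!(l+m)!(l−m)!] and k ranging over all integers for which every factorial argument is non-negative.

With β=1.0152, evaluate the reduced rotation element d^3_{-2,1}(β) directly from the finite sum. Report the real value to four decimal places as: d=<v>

d=0.4098

d^3_{-2,1}(β=1.0152) via the finite sum:
With c≡cos(β/2)=0.873914 and s≡sin(β/2)=0.486081, N=[1·120·24·2]^{1/2}=75.894664
The bounds max(0,m−m')=3 and min(l+m,l−m')=4 give 2 terms
  k=3: (−1)^0·75.8947/(12)·0.8739^3·0.4861^3 = +0.484799
  k=4: (−1)^1·75.8947/(24)·0.8739^1·0.4861^5 = -0.074992
d^3_{-2,1}(1.0152) = +0.484799 -0.074992 = +0.409808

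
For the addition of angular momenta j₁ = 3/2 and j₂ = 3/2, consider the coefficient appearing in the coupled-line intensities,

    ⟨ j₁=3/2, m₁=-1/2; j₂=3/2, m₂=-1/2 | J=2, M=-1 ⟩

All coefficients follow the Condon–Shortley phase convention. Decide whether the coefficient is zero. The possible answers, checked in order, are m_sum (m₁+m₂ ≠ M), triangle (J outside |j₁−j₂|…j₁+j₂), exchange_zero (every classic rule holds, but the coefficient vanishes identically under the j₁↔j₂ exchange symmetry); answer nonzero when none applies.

exchange_zero

m-sum: m₁+m₂ = -1/2+(-1/2) = -1, M = -1  ✓
triangle: |j₁−j₂| = 0 ≤ J = 2 ≤ j₁+j₂ = 3  ✓
exchange: j₁=j₂ and m₁=m₂, and (−1)^(j₁+j₂−J) = (−1)^1 = −1 forces ⟨j₁m₁;j₂m₂|JM⟩ = −⟨j₂m₂;j₁m₁|JM⟩ = −⟨j₁m₁;j₂m₂|JM⟩ ⇒ the coefficient vanishes identically
Racah sum check: Σ_k collapses to 0 ⇒ CG = 0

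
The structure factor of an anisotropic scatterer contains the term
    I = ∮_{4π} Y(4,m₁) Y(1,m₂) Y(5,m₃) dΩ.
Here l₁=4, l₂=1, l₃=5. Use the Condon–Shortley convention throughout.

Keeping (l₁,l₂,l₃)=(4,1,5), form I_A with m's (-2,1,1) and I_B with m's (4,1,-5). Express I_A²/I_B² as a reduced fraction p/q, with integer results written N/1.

2/15

l's match ⇒ only the (l;m) 3-j factors differ between A and B.
A: triangle coeff Δ(4,1,5) = 1/495; Σ_t [0,0]: t=0:+1/2880 = 1/2880; (3j)²=2/165 [(4 1 5; -2 1 1)], sign=+1
B: triangle coeff Δ(4,1,5) = 1/495; Σ_t [0,0]: t=0:+1/80640 = 1/80640; (3j)²=1/11 [(4 1 5; 4 1 -5)], sign=+1
I_A²/I_B² = (2/165)/(1/11) = 2/15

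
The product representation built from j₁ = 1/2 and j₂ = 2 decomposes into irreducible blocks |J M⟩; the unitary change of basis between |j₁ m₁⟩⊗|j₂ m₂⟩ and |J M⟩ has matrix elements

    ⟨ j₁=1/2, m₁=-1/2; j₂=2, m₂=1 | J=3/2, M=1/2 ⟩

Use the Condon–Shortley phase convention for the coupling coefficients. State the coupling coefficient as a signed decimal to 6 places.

triangle: 1!·0!·3!/5! = 6/120
(j±m)!: 0!·1!·3!·1!·2!·1! = 12
prefactor² = (2J+1)·Δ·N² = 12/5
  k=1: −1/(1!·0!·0!·2!·0!·1!) = -1/2
Σ = -1/2  ⇒  CG² = 12/5·(-1/2)² = 3/5
CG = −√(3/5) = -0.774597

−√(3/5) = -0.774597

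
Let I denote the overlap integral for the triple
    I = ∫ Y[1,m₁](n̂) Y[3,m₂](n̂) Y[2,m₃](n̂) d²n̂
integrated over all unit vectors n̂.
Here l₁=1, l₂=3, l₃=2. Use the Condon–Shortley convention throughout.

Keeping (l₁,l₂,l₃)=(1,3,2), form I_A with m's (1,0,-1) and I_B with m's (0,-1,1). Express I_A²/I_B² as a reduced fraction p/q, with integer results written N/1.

3/8

Same 1,3,2: normalisation and zero-m 3j drop out of the ratio.
A: Δ: 2! 0! 4! / 7! → 1/105; sum: t=0:+1/12 = 1/12; 3j²(1 3 2; 1 0 -1) = Δ·Π!·Σ² = 1/35  (sign -1)
B: Δ: 2! 0! 4! / 7! → 1/105; sum: t=1:−1/6 = -1/6; 3j²(1 3 2; 0 -1 1) = Δ·Π!·Σ² = 8/105  (sign +1)
I_A²/I_B² = (1/35)/(8/105) = 3/8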